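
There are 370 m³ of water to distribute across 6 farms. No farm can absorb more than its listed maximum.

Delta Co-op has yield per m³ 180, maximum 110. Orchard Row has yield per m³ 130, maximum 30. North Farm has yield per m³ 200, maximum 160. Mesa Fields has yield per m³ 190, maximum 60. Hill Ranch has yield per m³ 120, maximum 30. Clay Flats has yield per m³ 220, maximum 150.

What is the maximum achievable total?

76400

Order the farms by yield per m³: Clay Flats 220 > North Farm 200 > Mesa Fields 190 > Delta Co-op 180 > Orchard Row 130 > Hill Ranch 120.
Clay Flats: +150 to 150 (cap) → 220 left.
North Farm: +160 to 160 (cap) → 60 left.
Mesa Fields takes 60 to reach its cap of 60 → 0 left.
Total = 200×160 + 190×60 + 220×150 = 76400.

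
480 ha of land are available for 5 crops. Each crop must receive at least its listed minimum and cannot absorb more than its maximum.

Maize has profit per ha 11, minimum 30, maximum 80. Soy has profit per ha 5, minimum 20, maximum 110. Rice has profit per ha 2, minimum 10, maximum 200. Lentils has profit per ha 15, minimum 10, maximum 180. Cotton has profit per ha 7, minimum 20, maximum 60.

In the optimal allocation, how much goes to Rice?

Meeting every minimum uses 30+20+10+10+20 = 90 ha, leaving 390.
Rank by profit per ha: Lentils 15 > Maize 11 > Cotton 7 > Soy 5 > Rice 2.
Lentils takes 170 more to reach its cap of 180 → 220 left.
Maize: +50 to 80 (cap) → 170 left.
Cotton: +40 to 60 (cap) → 130 left.
Soy: +90 to 110 (cap) → 40 left.
Only 40 left; Rice takes them to reach 50.

50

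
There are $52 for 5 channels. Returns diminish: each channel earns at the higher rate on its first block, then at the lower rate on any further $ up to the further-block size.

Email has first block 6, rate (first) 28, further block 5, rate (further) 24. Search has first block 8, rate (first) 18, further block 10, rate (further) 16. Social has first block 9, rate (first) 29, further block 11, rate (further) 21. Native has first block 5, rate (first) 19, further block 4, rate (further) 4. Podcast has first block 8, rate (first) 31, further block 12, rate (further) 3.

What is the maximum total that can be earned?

1267

Treat each block as its own option and order by rate: Podcast/first 31 > Social/first 29 > Email/first 28 > Email/second 24 > Social/second 21 > Native/first 19 > Search/first 18 > Search/second 16 > Native/second 4 > Podcast/second 3.
Podcast/first (31): +8 → 44 left.
Fill Social first block (9 at 29) → 35 left.
Fill Email first block (6 at 28) → 29 left.
Email second at 24: fill all 5 → 24 left.
Social/second (21): +11 → 13 left.
Fill Native first block (5 at 19) → 8 left.
Search/first (18): +8 → 0 left.
Total = 31×8 + 29×9 + 28×6 + 24×5 + 21×11 + 19×5 + 18×8 = 1267.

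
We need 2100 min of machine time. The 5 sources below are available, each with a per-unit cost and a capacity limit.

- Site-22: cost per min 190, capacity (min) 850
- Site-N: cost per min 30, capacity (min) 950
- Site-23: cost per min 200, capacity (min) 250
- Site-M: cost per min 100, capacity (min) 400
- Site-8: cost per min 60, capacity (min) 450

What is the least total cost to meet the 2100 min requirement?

152500

Use sources in increasing cost order.
Site-N at 30: take all 950 min → 1150 still needed.
Site-8 (60): use full 450 → 700 min to go.
Site-M (100): use full 400 → 300 min to go.
Site-22 (190): take the remaining 300 → done.
Site-23: unused.
Cost = 950×30 + 450×60 + 400×100 + 300×190 = 152500.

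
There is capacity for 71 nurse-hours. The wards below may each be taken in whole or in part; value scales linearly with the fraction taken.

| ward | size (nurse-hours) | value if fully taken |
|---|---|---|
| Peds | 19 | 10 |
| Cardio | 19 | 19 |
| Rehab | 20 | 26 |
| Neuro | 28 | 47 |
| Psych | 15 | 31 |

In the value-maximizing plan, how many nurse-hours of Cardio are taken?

Sort by value density: Psych 31/15≈2.07, Neuro 47/28≈1.68, Rehab 26/20≈1.3, Cardio 19/19≈1, Peds 10/19≈0.526.
All 15 nurse-hours of Psych fit (value 31) — 56 remain.
All 28 nurse-hours of Neuro fit (value 47) — 28 remain.
Rehab: take in full, 20 nurse-hours for value 26 — 8 left.
8 nurse-hours left: a 8/19 share of Cardio gives 19×8/19 = 8.

8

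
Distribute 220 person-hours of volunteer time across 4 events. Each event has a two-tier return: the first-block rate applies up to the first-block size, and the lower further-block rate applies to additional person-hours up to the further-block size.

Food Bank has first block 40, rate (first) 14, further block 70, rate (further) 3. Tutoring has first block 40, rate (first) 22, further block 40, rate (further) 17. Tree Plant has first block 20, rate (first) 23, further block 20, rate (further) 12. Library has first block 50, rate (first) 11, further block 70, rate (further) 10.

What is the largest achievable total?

Order all 8 blocks by rate: Tree Plant/T1 23 > Tutoring/T1 22 > Tutoring/T2 17 > Food Bank/T1 14 > Tree Plant/T2 12 > Library/T1 11 > Library/T2 10 > Food Bank/T2 3.
Fill Tree Plant T1 block (20 at 23) — 200 left.
Tutoring T1 at 22: fill all 40 — 160 left.
Fill Tutoring T2 block (40 at 17) — 120 left.
Food Bank/T1 (14): +40 — 80 left.
Tree Plant T2 at 12: fill all 20 — 60 left.
Fill Library T1 block (50 at 11) — 10 left.
Library/T2: +10 of 70 at 10; pool empty.
Total = 23×20 + 22×40 + 17×40 + 14×40 + 12×20 + 11×50 + 10×10 = 3470.

3470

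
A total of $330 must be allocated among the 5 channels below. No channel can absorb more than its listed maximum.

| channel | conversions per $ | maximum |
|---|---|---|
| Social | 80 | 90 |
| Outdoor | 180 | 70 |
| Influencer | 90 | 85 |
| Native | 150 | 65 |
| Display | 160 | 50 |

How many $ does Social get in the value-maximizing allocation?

60

Highest conversions per $ first: Outdoor 180 > Display 160 > Native 150 > Influencer 90 > Social 80.
Give Outdoor 70 to hit its cap of 70 — 260 left.
Give Display 50 to hit its cap of 50 — 210 left.
Native: +65 to 65 (cap) — 145 left.
Influencer takes 85 to reach its cap of 85 — 60 left.
Social has room for 90 but only 60 remain, so it gets 60.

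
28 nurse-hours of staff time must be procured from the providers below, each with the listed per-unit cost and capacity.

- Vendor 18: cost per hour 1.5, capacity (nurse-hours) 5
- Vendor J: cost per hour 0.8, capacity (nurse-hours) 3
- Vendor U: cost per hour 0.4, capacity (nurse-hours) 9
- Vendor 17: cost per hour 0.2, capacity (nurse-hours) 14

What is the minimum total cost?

11.8

Use providers in increasing cost order.
Vendor 17 at 0.2: take all 14 nurse-hours — 14 still needed.
Take 9 from Vendor U at 0.4 — need 5 more.
Vendor J (0.8): use full 3 — 2 nurse-hours to go.
Vendor 18 at 1.5: take 2 of its 5 — requirement met.
Cost = 14×0.2 + 9×0.4 + 3×0.8 + 2×1.5 = 11.8.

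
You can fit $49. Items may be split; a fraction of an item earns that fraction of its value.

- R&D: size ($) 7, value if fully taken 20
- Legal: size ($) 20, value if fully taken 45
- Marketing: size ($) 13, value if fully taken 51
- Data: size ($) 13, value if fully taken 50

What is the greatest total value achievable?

Sort by value density: Marketing 51/13≈3.92, Data 50/13≈3.85, R&D 20/7≈2.86, Legal 45/20≈2.25.
Marketing: take in full, 13 $ for value 51 ; 36 left.
Take all of Data (13 $, value 50) ; 23 $ left.
Take all of R&D (7 $, value 20) ; 16 $ left.
16 $ left: a 16/20 share of Legal gives 45×16/20 = 36.
Total value = 157.

157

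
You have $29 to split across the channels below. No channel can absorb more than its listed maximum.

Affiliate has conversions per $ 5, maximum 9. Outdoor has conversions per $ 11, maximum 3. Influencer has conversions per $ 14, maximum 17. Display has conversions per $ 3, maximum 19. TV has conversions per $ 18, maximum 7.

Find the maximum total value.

407

Rank by conversions per $: TV 18 > Influencer 14 > Outdoor 11 > Affiliate 5 > Display 3.
TV takes 7 to reach its cap of 7 — 22 left.
Give Influencer 17 to hit its cap of 17 — 5 left.
Outdoor takes 3 to reach its cap of 3 — 2 left.
Affiliate has room for 9 but only 2 remain, so it gets 2.
Total = 5×2 + 11×3 + 14×17 + 18×7 = 407.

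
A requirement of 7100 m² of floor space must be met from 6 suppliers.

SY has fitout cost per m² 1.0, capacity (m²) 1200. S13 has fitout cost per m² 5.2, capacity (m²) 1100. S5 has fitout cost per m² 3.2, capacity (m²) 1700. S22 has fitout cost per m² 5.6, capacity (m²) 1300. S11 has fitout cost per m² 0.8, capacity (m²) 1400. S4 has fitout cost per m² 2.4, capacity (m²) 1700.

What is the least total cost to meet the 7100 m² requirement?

Cheapest first:
S11 at 0.8: take all 1400 m² ; 5700 still needed.
Take 1200 from SY at 1.0 ; need 4500 more.
Take 1700 from S4 at 2.4 ; need 2800 more.
S5 at 3.2: take all 1700 m² ; 1100 still needed.
S13 (5.2): use full 1100 ; 0 m² to go.
S22: unused.
Cost = 1400×0.8 + 1200×1.0 + 1700×2.4 + 1700×3.2 + 1100×5.2 = 17560.

17560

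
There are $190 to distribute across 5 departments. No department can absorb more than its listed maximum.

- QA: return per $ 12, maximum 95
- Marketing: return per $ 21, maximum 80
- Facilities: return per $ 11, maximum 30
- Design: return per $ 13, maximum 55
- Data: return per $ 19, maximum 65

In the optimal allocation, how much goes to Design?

45

Highest return per $ first: Marketing 21 > Data 19 > Design 13 > QA 12 > Facilities 11.
Marketing: +80 to 80 (cap) ; 110 left.
Give Data 65 to hit its cap of 65 ; 45 left.
Only 45 left; Design takes them to reach 45.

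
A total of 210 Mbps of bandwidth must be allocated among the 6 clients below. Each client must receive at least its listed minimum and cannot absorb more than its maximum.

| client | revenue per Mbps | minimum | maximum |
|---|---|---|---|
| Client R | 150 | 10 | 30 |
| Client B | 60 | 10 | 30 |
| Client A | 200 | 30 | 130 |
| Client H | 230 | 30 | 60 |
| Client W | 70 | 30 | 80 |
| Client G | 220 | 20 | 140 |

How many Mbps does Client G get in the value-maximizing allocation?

Meeting every minimum uses 10+10+30+30+30+20 = 130 Mbps, leaving 80.
Order the clients by revenue per Mbps: Client H 230 > Client G 220 > Client A 200 > Client R 150 > Client W 70 > Client B 60.
Client H takes 30 more to reach its cap of 60 ; 50 left.
Client G: +50 (room for 120) → 70. Pool exhausted.

70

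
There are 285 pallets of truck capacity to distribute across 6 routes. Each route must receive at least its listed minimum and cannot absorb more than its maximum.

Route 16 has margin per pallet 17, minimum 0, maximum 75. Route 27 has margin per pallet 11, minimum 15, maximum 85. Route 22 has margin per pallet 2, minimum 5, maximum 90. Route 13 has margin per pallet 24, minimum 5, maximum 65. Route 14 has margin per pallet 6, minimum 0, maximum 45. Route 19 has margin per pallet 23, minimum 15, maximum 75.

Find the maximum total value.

Meeting every minimum uses 0+15+5+5+0+15 = 40 pallets, leaving 245.
Rank by margin per pallet: Route 13 24 > Route 19 23 > Route 16 17 > Route 27 11 > Route 14 6 > Route 22 2.
Give Route 13 60 more to hit its cap of 65 ; 185 left.
Route 19 takes 60 more to reach its cap of 75 ; 125 left.
Give Route 16 75 more to hit its cap of 75 ; 50 left.
Route 27 has room for 70 more but only 50 remain, so it gets 65.
Total = 17×75 + 11×65 + 2×5 + 24×65 + 23×75 = 5285.

5285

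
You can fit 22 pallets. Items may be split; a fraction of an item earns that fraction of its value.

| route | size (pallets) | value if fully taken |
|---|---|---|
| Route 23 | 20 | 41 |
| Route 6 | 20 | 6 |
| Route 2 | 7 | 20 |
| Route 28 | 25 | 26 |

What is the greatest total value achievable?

50.75

Rank by value-to-size ratio: Route 2 20/7≈2.86, Route 23 41/20≈2.05, Route 28 26/25≈1.04, Route 6 6/20≈0.3.
Take all of Route 2 (7 pallets, value 20) ; 15 pallets left.
15 pallets left: a 15/20 share of Route 23 gives 41×15/20 = 30.75.
Total value = 50.75.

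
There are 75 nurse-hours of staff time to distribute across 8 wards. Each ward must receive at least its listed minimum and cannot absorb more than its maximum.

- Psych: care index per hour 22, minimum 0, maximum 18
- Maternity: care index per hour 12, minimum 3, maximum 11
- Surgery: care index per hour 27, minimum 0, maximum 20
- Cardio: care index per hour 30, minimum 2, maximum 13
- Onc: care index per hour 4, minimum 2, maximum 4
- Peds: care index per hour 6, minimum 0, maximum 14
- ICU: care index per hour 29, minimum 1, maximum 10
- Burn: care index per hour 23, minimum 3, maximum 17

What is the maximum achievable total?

Meeting every minimum uses 0+3+0+2+2+0+1+3 = 11 nurse-hours, leaving 64.
Order the wards by care index per hour: Cardio 30 > ICU 29 > Surgery 27 > Burn 23 > Psych 22 > Maternity 12 > Peds 6 > Onc 4.
Cardio takes 11 more to reach its cap of 13 — 53 left.
ICU takes 9 more to reach its cap of 10 — 44 left.
Surgery takes 20 more to reach its cap of 20 — 24 left.
Give Burn 14 more to hit its cap of 17 — 10 left.
Psych: +10 (room for 18) → 10. Pool exhausted.
Total = 22×10 + 12×3 + 27×20 + 30×13 + 4×2 + 29×10 + 23×17 = 1875.

1875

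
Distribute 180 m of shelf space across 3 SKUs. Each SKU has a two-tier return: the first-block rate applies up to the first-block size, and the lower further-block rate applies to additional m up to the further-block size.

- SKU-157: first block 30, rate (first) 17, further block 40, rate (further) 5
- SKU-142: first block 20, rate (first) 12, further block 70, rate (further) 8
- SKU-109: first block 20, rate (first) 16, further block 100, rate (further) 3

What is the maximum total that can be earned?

1830

Treat each block as its own option and order by rate: SKU-157/T1 17 > SKU-109/T1 16 > SKU-142/T1 12 > SKU-142/T2 8 > SKU-157/T2 5 > SKU-109/T2 3.
SKU-157/T1 (17): +30 ; 150 left.
SKU-109/T1 (16): +20 ; 130 left.
SKU-142/T1 (12): +20 ; 110 left.
SKU-142 T2 at 8: fill all 70 ; 40 left.
SKU-157/T2 (5): +40 ; 0 left.
Total = 17×30 + 16×20 + 12×20 + 8×70 + 5×40 = 1830.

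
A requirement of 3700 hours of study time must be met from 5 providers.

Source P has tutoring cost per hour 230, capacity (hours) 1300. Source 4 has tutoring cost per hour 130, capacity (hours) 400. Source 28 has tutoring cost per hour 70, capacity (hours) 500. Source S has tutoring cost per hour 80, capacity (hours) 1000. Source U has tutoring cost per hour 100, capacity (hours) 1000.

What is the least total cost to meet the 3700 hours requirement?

451000

Cheapest first:
Source 28 (70): use full 500 — 3200 hours to go.
Source S (80): use full 1000 — 2200 hours to go.
Take 1000 from Source U at 100 — need 1200 more.
Source 4 at 130: take all 400 hours — 800 still needed.
Source P (230): take the remaining 800 — done.
Cost = 500×70 + 1000×80 + 1000×100 + 400×130 + 800×230 = 451000.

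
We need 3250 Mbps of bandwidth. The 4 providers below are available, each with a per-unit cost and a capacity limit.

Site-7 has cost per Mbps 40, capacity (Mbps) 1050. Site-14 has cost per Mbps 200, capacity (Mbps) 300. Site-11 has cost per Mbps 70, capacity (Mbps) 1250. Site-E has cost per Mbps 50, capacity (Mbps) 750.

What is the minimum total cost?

207000

Cheapest first:
Take 1050 from Site-7 at 40 ; need 2200 more.
Site-E (50): use full 750 ; 1450 Mbps to go.
Site-11 (70): use full 1250 ; 200 Mbps to go.
Take 200 from Site-14 at 200 to finish.
Cost = 1050×40 + 750×50 + 1250×70 + 200×200 = 207000.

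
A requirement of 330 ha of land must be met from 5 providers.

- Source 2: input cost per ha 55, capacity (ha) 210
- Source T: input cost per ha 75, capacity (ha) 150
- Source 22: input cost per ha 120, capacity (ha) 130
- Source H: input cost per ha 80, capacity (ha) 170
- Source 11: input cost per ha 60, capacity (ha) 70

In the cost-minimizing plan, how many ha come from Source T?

50

Fill from the cheapest provider first.
Source 2 (55): use full 210 ; 120 ha to go.
Take 70 from Source 11 at 60 ; need 50 more.
Take 50 from Source T at 75 to finish.
Source H, Source 22: unused.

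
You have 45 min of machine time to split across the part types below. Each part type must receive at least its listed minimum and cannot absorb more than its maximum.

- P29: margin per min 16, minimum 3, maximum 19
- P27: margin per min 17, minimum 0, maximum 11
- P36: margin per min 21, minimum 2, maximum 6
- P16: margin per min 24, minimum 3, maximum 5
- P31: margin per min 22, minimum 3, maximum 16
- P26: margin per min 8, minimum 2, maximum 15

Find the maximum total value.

Meeting every minimum uses 3+0+2+3+3+2 = 13 min, leaving 32.
Highest margin per min first: P16 24 > P31 22 > P36 21 > P27 17 > P29 16 > P26 8.
P16 takes 2 more to reach its cap of 5 ; 30 left.
P31 takes 13 more to reach its cap of 16 ; 17 left.
P36 takes 4 more to reach its cap of 6 ; 13 left.
P27: +11 to 11 (cap) ; 2 left.
P29: +2 (room for 16) → 5. Pool exhausted.
Total = 16×5 + 17×11 + 21×6 + 24×5 + 22×16 + 8×2 = 881.

881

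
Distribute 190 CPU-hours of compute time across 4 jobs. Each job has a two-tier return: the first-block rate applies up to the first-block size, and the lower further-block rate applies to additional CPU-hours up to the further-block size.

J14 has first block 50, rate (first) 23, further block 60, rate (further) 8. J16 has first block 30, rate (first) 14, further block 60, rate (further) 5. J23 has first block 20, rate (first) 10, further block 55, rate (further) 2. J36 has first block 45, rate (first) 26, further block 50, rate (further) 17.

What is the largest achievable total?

Order all 8 blocks by rate: J36/T1 26 > J14/T1 23 > J36/T2 17 > J16/T1 14 > J23/T1 10 > J14/T2 8 > J16/T2 5 > J23/T2 2.
J36/T1 (26): +45 ; 145 left.
J14/T1 (23): +50 ; 95 left.
Fill J36 T2 block (50 at 17) ; 45 left.
J16/T1 (14): +30 ; 15 left.
J23/T1: +15 of 20 at 10; pool empty.
Total = 26×45 + 23×50 + 17×50 + 14×30 + 10×15 = 3740.

3740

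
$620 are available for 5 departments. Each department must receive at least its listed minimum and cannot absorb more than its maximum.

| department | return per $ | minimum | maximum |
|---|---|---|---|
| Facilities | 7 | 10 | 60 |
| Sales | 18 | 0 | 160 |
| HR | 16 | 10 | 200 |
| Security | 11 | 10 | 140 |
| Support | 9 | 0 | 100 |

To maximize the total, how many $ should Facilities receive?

20

Meeting every minimum uses 10+0+10+10+0 = 30 $, leaving 590.
Highest return per $ first: Sales 18 > HR 16 > Security 11 > Support 9 > Facilities 7.
Sales: +160 to 160 (cap) ; 430 left.
HR takes 190 more to reach its cap of 200 ; 240 left.
Give Security 130 more to hit its cap of 140 ; 110 left.
Support: +100 to 100 (cap) ; 10 left.
Facilities: +10 (room for 50) → 20. Pool exhausted.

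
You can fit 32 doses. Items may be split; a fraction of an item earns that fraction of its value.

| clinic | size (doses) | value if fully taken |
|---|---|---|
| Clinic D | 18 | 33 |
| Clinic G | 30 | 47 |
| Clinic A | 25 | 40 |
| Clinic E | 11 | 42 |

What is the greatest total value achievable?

79.8

Best value per unit of size first: Clinic E 42/11≈3.82, Clinic D 33/18≈1.83, Clinic A 40/25≈1.6, Clinic G 47/30≈1.57.
All 11 doses of Clinic E fit (value 42) ; 21 remain.
Clinic D: take in full, 18 doses for value 33 ; 3 left.
Only 3 doses remain; take 3/25 of Clinic A for value 40×3/25 = 4.8.
Total value = 79.8.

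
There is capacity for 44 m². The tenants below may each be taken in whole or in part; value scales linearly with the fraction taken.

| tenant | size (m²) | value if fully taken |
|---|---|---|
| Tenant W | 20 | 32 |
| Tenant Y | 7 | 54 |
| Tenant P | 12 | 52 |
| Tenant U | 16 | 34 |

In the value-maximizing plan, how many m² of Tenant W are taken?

9

Best value per unit of size first: Tenant Y 54/7≈7.71, Tenant P 52/12≈4.33, Tenant U 34/16≈2.12, Tenant W 32/20≈1.6.
All 7 m² of Tenant Y fit (value 54) ; 37 remain.
Take all of Tenant P (12 m², value 52) ; 25 m² left.
Tenant U: take in full, 16 m² for value 34 ; 9 left.
Fill the last 9 m² with part of Tenant W: 9/20 of it earns 14.4.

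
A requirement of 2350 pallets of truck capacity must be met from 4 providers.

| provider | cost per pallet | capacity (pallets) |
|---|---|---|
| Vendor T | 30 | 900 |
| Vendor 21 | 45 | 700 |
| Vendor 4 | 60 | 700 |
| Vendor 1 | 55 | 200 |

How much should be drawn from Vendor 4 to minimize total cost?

Fill from the cheapest provider first.
Vendor T at 30: take all 900 pallets ; 1450 still needed.
Vendor 21 (45): use full 700 ; 750 pallets to go.
Vendor 1 at 55: take all 200 pallets ; 550 still needed.
Vendor 4 (60): take the remaining 550 ; done.

550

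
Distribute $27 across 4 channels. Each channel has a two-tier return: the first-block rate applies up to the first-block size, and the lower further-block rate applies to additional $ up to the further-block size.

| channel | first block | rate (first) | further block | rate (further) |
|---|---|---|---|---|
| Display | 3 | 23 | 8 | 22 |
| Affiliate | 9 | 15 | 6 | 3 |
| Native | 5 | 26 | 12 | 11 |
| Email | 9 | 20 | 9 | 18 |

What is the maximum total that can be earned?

Rank every tier by rate: Native/first 26 > Display/first 23 > Display/second 22 > Email/first 20 > Email/second 18 > Affiliate/first 15 > Native/second 11 > Affiliate/second 3.
Fill Native first block (5 at 26) → 22 left.
Display first at 23: fill all 3 → 19 left.
Display/second (22): +8 → 11 left.
Fill Email first block (9 at 20) → 2 left.
Email second at 18: only 2 left, fill 2.
Total = 26×5 + 23×3 + 22×8 + 20×9 + 18×2 = 591.

591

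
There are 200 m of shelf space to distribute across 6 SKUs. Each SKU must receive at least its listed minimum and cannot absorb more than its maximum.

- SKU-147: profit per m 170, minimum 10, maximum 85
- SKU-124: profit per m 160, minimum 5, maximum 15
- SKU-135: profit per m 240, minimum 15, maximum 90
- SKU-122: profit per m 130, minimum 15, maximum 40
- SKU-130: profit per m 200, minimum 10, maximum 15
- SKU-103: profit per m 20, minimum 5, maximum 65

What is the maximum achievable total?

39350

Meeting every minimum uses 10+5+15+15+10+5 = 60 m, leaving 140.
Highest profit per m first: SKU-135 240 > SKU-130 200 > SKU-147 170 > SKU-124 160 > SKU-122 130 > SKU-103 20.
SKU-135: +75 to 90 (cap) → 65 left.
SKU-130 takes 5 more to reach its cap of 15 → 60 left.
Only 60 left; SKU-147 takes them to reach 70.
Total = 170×70 + 160×5 + 240×90 + 130×15 + 200×15 + 20×5 = 39350.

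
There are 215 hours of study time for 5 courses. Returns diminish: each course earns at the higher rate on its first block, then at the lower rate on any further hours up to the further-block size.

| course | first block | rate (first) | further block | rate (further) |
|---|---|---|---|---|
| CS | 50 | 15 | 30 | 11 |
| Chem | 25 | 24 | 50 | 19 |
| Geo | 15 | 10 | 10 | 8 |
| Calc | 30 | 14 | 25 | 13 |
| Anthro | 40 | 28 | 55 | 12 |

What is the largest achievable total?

Treat each block as its own option and order by rate: Anthro/first 28 > Chem/first 24 > Chem/second 19 > CS/first 15 > Calc/first 14 > Calc/second 13 > Anthro/second 12 > CS/second 11 > Geo/first 10 > Geo/second 8.
Anthro first at 28: fill all 40 ; 175 left.
Fill Chem first block (25 at 24) ; 150 left.
Fill Chem second block (50 at 19) ; 100 left.
CS first at 15: fill all 50 ; 50 left.
Calc first at 14: fill all 30 ; 20 left.
20 remain; put them into Calc second at 13.
Total = 28×40 + 24×25 + 19×50 + 15×50 + 14×30 + 13×20 = 4100.

4100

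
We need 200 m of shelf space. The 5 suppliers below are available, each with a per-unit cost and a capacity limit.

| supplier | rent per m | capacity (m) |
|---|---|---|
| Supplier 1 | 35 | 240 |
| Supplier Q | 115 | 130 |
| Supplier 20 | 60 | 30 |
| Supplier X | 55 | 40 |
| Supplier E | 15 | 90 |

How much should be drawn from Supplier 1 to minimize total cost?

Fill from the cheapest supplier first.
Take 90 from Supplier E at 15 — need 110 more.
Supplier 1 at 35: take 110 of its 240 — requirement met.
Supplier X, Supplier 20, Supplier Q: unused.

110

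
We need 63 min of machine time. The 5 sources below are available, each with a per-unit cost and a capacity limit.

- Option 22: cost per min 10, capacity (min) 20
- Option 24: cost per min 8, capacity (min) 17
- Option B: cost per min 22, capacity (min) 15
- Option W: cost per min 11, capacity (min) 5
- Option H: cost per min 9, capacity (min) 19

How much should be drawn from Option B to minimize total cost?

2

Fill from the cheapest source first.
Option 24 at 8: take all 17 min → 46 still needed.
Option H (9): use full 19 → 27 min to go.
Take 20 from Option 22 at 10 → need 7 more.
Option W at 11: take all 5 min → 2 still needed.
Take 2 from Option B at 22 to finish.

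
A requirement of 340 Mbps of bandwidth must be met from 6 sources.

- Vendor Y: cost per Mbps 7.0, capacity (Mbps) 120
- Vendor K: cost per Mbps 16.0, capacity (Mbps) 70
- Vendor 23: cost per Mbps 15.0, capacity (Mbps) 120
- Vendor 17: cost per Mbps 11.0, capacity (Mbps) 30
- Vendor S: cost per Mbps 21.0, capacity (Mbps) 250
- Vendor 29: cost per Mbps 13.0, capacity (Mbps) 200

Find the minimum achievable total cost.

Fill from the cheapest source first.
Vendor Y at 7.0: take all 120 Mbps ; 220 still needed.
Vendor 17 (11.0): use full 30 ; 190 Mbps to go.
Vendor 29 at 13.0: take 190 of its 200 ; requirement met.
Vendor 23, Vendor K, Vendor S: unused.
Cost = 120×7.0 + 30×11.0 + 190×13.0 = 3640.

3640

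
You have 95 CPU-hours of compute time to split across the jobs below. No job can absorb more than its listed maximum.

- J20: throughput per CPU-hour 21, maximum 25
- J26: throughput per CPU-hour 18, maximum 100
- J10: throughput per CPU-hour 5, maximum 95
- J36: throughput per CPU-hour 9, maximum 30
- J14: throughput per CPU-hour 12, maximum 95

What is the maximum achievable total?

Highest throughput per CPU-hour first: J20 21 > J26 18 > J14 12 > J36 9 > J10 5.
J20 takes 25 to reach its cap of 25 → 70 left.
J26: +70 (room for 100) → 70. Pool exhausted.
Total = 21×25 + 18×70 = 1785.

1785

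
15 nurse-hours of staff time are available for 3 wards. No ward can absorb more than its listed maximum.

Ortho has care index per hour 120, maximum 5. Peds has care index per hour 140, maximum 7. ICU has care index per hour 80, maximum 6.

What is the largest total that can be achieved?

Highest care index per hour first: Peds 140 > Ortho 120 > ICU 80.
Peds takes 7 to reach its cap of 7 ; 8 left.
Give Ortho 5 to hit its cap of 5 ; 3 left.
ICU has room for 6 but only 3 remain, so it gets 3.
Total = 120×5 + 140×7 + 80×3 = 1820.

1820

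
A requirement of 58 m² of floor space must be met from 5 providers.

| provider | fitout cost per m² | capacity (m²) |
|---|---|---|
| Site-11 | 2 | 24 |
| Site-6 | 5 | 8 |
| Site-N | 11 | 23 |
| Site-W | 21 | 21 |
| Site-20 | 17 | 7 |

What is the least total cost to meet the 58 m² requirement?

Fill from the cheapest provider first.
Site-11 at 2: take all 24 m² → 34 still needed.
Site-6 at 5: take all 8 m² → 26 still needed.
Take 23 from Site-N at 11 → need 3 more.
Site-20 (17): take the remaining 3 → done.
Site-W: unused.
Cost = 24×2 + 8×5 + 23×11 + 3×17 = 392.

392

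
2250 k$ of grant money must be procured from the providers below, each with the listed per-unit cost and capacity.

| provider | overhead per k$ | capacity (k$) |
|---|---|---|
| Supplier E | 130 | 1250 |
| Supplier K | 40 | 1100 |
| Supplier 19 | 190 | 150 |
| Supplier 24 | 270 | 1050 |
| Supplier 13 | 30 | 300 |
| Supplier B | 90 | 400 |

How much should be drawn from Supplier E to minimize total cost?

450

Fill from the cheapest provider first.
Supplier 13 at 30: take all 300 k$ ; 1950 still needed.
Supplier K (40): use full 1100 ; 850 k$ to go.
Supplier B at 90: take all 400 k$ ; 450 still needed.
Take 450 from Supplier E at 130 to finish.
Supplier 19, Supplier 24: unused.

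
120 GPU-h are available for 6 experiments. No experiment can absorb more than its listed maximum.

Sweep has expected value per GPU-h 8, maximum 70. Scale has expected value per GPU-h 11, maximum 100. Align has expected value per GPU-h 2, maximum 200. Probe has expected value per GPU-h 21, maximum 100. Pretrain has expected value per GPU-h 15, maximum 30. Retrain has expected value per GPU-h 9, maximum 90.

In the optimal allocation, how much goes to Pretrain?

20

Highest expected value per GPU-h first: Probe 21 > Pretrain 15 > Scale 11 > Retrain 9 > Sweep 8 > Align 2.
Probe: +100 to 100 (cap) ; 20 left.
Only 20 left; Pretrain takes them to reach 20.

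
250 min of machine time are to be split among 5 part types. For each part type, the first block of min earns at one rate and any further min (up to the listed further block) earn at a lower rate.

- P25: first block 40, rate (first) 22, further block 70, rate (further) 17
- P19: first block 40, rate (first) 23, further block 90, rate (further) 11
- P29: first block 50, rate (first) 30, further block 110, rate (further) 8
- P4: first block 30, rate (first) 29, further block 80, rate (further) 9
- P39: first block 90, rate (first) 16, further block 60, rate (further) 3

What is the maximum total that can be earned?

Rank every tier by rate: P29/T1 30 > P4/T1 29 > P19/T1 23 > P25/T1 22 > P25/T2 17 > P39/T1 16 > P19/T2 11 > P4/T2 9 > P29/T2 8 > P39/T2 3.
Fill P29 T1 block (50 at 30) — 200 left.
P4/T1 (29): +30 — 170 left.
P19/T1 (23): +40 — 130 left.
Fill P25 T1 block (40 at 22) — 90 left.
Fill P25 T2 block (70 at 17) — 20 left.
P39/T1: +20 of 90 at 16; pool empty.
Total = 30×50 + 29×30 + 23×40 + 22×40 + 17×70 + 16×20 = 5680.

5680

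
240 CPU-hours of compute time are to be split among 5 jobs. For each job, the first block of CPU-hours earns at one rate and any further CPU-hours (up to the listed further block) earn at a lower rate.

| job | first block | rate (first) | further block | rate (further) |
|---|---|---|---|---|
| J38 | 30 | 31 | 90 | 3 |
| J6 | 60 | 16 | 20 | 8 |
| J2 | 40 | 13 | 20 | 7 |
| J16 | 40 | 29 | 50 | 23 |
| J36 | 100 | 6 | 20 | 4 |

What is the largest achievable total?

4880

Order all 10 blocks by rate: J38/first 31 > J16/first 29 > J16/second 23 > J6/first 16 > J2/first 13 > J6/second 8 > J2/second 7 > J36/first 6 > J36/second 4 > J38/second 3.
J38 first at 31: fill all 30 ; 210 left.
Fill J16 first block (40 at 29) ; 170 left.
J16/second (23): +50 ; 120 left.
J6/first (16): +60 ; 60 left.
J2/first (13): +40 ; 20 left.
J6 second at 8: fill all 20 ; 0 left.
Total = 31×30 + 29×40 + 23×50 + 16×60 + 13×40 + 8×20 = 4880.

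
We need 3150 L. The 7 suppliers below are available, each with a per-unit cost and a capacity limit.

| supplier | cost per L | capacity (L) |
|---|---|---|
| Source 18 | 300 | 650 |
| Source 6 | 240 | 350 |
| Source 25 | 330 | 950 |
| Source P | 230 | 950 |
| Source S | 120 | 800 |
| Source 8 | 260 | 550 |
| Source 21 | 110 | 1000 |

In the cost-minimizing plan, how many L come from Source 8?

50

Use suppliers in increasing cost order.
Take 1000 from Source 21 at 110 — need 2150 more.
Source S (120): use full 800 — 1350 L to go.
Take 950 from Source P at 230 — need 400 more.
Source 6 at 240: take all 350 L — 50 still needed.
Source 8 (260): take the remaining 50 — done.
Source 18, Source 25: unused.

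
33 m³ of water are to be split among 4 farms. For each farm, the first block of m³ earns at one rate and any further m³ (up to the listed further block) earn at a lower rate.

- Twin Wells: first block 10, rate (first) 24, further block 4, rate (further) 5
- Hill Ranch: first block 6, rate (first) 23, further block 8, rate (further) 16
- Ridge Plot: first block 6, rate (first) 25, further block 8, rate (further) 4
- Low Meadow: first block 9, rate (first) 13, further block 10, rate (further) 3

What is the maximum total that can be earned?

Rank every tier by rate: Ridge Plot/first 25 > Twin Wells/first 24 > Hill Ranch/first 23 > Hill Ranch/second 16 > Low Meadow/first 13 > Twin Wells/second 5 > Ridge Plot/second 4 > Low Meadow/second 3.
Ridge Plot/first (25): +6 ; 27 left.
Twin Wells/first (24): +10 ; 17 left.
Fill Hill Ranch first block (6 at 23) ; 11 left.
Fill Hill Ranch second block (8 at 16) ; 3 left.
3 remain; put them into Low Meadow first at 13.
Total = 25×6 + 24×10 + 23×6 + 16×8 + 13×3 = 695.

695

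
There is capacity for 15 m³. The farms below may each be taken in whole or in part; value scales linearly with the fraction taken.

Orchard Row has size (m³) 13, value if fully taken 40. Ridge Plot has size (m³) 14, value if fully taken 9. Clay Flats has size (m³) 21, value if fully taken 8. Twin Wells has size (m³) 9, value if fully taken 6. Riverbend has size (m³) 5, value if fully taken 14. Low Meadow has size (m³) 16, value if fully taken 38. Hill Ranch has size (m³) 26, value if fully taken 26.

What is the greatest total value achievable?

Rank by value-to-size ratio: Orchard Row 40/13≈3.08, Riverbend 14/5≈2.8, Low Meadow 38/16≈2.38, Hill Ranch 26/26≈1, Twin Wells 6/9≈0.667, Ridge Plot 9/14≈0.643, Clay Flats 8/21≈0.381.
All 13 m³ of Orchard Row fit (value 40) → 2 remain.
2 m³ left: a 2/5 share of Riverbend gives 14×2/5 = 5.6.
Total value = 45.6.

45.6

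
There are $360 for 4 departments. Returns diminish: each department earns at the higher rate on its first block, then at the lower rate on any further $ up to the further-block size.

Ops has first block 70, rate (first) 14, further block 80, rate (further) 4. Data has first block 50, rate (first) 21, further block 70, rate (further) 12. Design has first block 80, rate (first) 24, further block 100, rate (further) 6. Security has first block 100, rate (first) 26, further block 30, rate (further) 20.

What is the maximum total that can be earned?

7510

Order all 8 blocks by rate: Security/T1 26 > Design/T1 24 > Data/T1 21 > Security/T2 20 > Ops/T1 14 > Data/T2 12 > Design/T2 6 > Ops/T2 4.
Fill Security T1 block (100 at 26) — 260 left.
Fill Design T1 block (80 at 24) — 180 left.
Data/T1 (21): +50 — 130 left.
Fill Security T2 block (30 at 20) — 100 left.
Fill Ops T1 block (70 at 14) — 30 left.
Data T2 at 12: only 30 left, fill 30.
Total = 26×100 + 24×80 + 21×50 + 20×30 + 14×70 + 12×30 = 7510.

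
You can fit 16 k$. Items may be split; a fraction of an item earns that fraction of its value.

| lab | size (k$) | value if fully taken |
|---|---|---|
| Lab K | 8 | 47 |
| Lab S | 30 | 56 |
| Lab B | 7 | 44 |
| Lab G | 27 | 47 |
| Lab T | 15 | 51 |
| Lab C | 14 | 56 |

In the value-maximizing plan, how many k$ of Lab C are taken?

1

Sort by value density: Lab B 44/7≈6.29, Lab K 47/8≈5.88, Lab C 56/14≈4, Lab T 51/15≈3.4, Lab S 56/30≈1.87, Lab G 47/27≈1.74.
Lab B: take in full, 7 k$ for value 44 — 9 left.
Take all of Lab K (8 k$, value 47) — 1 k$ left.
1 k$ left: a 1/14 share of Lab C gives 56×1/14 = 4.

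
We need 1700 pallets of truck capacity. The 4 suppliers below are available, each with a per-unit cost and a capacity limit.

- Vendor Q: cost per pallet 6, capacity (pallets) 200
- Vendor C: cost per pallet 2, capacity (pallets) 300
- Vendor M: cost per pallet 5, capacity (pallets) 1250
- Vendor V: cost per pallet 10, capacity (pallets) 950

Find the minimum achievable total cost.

Fill from the cheapest supplier first.
Take 300 from Vendor C at 2 ; need 1400 more.
Vendor M (5): use full 1250 ; 150 pallets to go.
Vendor Q at 6: take 150 of its 200 ; requirement met.
Vendor V: unused.
Cost = 300×2 + 1250×5 + 150×6 = 7750.

7750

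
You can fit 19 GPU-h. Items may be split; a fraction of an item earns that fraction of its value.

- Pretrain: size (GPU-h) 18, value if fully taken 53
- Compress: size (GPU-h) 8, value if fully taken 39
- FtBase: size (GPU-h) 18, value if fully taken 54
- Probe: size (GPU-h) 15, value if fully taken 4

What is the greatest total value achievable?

Sort by value density: Compress 39/8≈4.88, FtBase 54/18≈3, Pretrain 53/18≈2.94, Probe 4/15≈0.267.
All 8 GPU-h of Compress fit (value 39) → 11 remain.
Only 11 GPU-h remain; take 11/18 of FtBase for value 54×11/18 = 33.
Total value = 72.

72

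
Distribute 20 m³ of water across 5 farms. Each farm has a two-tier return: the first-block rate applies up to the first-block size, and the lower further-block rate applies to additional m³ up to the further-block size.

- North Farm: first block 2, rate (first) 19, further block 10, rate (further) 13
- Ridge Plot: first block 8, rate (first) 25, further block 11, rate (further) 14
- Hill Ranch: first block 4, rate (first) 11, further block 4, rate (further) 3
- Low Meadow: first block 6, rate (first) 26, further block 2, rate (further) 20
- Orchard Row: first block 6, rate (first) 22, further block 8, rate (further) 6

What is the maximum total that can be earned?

Order all 10 blocks by rate: Low Meadow/tier1 26 > Ridge Plot/tier1 25 > Orchard Row/tier1 22 > Low Meadow/tier2 20 > North Farm/tier1 19 > Ridge Plot/tier2 14 > North Farm/tier2 13 > Hill Ranch/tier1 11 > Orchard Row/tier2 6 > Hill Ranch/tier2 3.
Low Meadow/tier1 (26): +6 — 14 left.
Ridge Plot tier1 at 25: fill all 8 — 6 left.
Fill Orchard Row tier1 block (6 at 22) — 0 left.
Total = 26×6 + 25×8 + 22×6 = 488.

488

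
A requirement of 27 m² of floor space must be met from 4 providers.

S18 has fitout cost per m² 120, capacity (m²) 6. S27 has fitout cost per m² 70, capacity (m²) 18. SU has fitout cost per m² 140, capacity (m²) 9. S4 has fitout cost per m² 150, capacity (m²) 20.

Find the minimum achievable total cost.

2400

Cheapest first:
Take 18 from S27 at 70 ; need 9 more.
S18 (120): use full 6 ; 3 m² to go.
Take 3 from SU at 140 to finish.
S4: unused.
Cost = 18×70 + 6×120 + 3×140 = 2400.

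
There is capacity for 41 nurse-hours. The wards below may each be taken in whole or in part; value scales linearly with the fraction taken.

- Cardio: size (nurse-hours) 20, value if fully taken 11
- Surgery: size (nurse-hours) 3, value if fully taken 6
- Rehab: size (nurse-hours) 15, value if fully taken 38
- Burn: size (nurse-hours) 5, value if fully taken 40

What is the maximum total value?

93.9

Rank by value-to-size ratio: Burn 40/5≈8, Rehab 38/15≈2.53, Surgery 6/3≈2, Cardio 11/20≈0.55.
Take all of Burn (5 nurse-hours, value 40) — 36 nurse-hours left.
Rehab: take in full, 15 nurse-hours for value 38 — 21 left.
Take all of Surgery (3 nurse-hours, value 6) — 18 nurse-hours left.
18 nurse-hours left: a 18/20 share of Cardio gives 11×18/20 = 9.9.
Total value = 93.9.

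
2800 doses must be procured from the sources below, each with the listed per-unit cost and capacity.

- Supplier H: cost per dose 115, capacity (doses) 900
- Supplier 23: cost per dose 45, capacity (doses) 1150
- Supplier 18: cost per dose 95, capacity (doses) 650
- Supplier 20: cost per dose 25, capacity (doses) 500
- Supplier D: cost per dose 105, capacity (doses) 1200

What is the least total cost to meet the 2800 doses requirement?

Use sources in increasing cost order.
Supplier 20 (25): use full 500 → 2300 doses to go.
Supplier 23 (45): use full 1150 → 1150 doses to go.
Supplier 18 at 95: take all 650 doses → 500 still needed.
Supplier D (105): take the remaining 500 → done.
Supplier H: unused.
Cost = 500×25 + 1150×45 + 650×95 + 500×105 = 178500.

178500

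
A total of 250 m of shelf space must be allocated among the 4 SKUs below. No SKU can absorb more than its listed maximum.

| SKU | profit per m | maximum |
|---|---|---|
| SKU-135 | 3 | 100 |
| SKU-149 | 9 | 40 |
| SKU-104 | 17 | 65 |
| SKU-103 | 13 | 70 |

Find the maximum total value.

Highest profit per m first: SKU-104 17 > SKU-103 13 > SKU-149 9 > SKU-135 3.
SKU-104: +65 to 65 (cap) ; 185 left.
Give SKU-103 70 to hit its cap of 70 ; 115 left.
Give SKU-149 40 to hit its cap of 40 ; 75 left.
SKU-135: +75 (room for 100) → 75. Pool exhausted.
Total = 3×75 + 9×40 + 17×65 + 13×70 = 2600.

2600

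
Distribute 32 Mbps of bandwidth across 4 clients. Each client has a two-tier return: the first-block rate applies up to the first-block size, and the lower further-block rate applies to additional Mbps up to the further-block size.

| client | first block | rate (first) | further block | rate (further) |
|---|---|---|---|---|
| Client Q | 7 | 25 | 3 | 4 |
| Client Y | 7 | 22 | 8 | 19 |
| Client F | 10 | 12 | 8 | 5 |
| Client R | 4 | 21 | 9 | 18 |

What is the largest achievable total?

Order all 8 blocks by rate: Client Q/T1 25 > Client Y/T1 22 > Client R/T1 21 > Client Y/T2 19 > Client R/T2 18 > Client F/T1 12 > Client F/T2 5 > Client Q/T2 4.
Client Q T1 at 25: fill all 7 ; 25 left.
Client Y T1 at 22: fill all 7 ; 18 left.
Fill Client R T1 block (4 at 21) ; 14 left.
Client Y/T2 (19): +8 ; 6 left.
6 remain; put them into Client R T2 at 18.
Total = 25×7 + 22×7 + 21×4 + 19×8 + 18×6 = 673.

673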